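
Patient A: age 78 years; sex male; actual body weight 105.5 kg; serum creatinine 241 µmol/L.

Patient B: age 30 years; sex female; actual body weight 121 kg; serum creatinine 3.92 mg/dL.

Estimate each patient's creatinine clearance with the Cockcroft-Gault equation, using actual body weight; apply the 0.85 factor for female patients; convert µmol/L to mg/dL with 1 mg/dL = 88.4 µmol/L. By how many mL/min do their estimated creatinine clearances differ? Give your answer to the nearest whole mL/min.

Patient A: SCr = 241 / 88.4 = 2.726 mg/dL
Patient A: CrCl = (140 − 78) × 105.5 / (72 × 2.726) = 6541.0 / 196.27 ≈ 33.3 mL/min
Patient B: CrCl = (140 − 30) × 121 / (72 × 3.92) × 0.85 = 13310.0 / 282.24 × 0.85 ≈ 40.1 mL/min
|33.3 − 40.1| = 6.8 mL/min

7 mL/min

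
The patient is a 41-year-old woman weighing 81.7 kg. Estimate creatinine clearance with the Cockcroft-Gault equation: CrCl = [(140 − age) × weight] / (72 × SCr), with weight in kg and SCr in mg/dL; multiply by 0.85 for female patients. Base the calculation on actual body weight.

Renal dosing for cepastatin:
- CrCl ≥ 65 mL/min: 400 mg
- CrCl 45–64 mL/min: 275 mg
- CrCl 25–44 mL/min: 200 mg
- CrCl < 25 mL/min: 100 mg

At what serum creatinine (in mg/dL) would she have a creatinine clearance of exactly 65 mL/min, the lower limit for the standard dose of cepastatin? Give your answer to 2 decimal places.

Standard dose requires CrCl ≥ 65 mL/min.
Set (140 − 41) × 81.7 × 0.85 / (72 × SCr) = 65
SCr = (140 − 41) × 81.7 × 0.85 / (72 × 65) = 1.469 mg/dL

1.47 mg/dL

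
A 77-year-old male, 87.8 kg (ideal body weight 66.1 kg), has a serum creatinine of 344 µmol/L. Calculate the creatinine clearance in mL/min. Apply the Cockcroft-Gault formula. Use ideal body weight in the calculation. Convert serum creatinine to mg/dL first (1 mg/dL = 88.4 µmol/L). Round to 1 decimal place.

14.9 mL/min

SCr = 344 / 88.4 = 3.891 mg/dL
CrCl = (140 − 77) × 66.1 / (72 × 3.891) = 4164.3 / 280.15 ≈ 14.9 mL/min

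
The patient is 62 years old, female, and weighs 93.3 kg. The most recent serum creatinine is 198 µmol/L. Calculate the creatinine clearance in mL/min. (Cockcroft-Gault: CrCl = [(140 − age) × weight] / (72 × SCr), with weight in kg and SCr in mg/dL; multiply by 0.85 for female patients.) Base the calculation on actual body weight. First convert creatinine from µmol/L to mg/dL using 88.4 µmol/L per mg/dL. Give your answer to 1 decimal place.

SCr = 198 / 88.4 = 2.24 mg/dL
CrCl = (140 − 62) × 93.3 / (72 × 2.24) × 0.85 = 7277.4 / 161.28 × 0.85 ≈ 38.4 mL/min

38.4 mL/min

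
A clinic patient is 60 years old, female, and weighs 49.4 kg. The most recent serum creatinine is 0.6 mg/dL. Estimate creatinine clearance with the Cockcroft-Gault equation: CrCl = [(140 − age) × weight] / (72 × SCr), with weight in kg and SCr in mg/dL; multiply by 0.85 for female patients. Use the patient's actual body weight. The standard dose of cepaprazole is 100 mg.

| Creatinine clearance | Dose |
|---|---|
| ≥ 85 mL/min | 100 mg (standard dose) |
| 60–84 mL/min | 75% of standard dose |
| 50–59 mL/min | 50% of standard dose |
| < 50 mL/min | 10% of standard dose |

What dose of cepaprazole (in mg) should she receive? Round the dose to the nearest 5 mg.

75 mg

CrCl = (140 − 60) × 49.4 / (72 × 0.6) × 0.85 = 3952.0 / 43.20 × 0.85 ≈ 77.8 mL/min
CrCl ≈ 78 mL/min → bracket 60–84 mL/min.
75% of 100 mg = 75 mg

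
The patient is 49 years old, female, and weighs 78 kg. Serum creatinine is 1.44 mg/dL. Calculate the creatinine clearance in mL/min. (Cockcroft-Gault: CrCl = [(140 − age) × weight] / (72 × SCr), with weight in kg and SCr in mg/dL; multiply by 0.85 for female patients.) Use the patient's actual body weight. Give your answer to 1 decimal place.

58.2 mL/min

CrCl = (140 − 49) × 78 / (72 × 1.44) × 0.85 = 7098.0 / 103.68 × 0.85 ≈ 58.2 mL/min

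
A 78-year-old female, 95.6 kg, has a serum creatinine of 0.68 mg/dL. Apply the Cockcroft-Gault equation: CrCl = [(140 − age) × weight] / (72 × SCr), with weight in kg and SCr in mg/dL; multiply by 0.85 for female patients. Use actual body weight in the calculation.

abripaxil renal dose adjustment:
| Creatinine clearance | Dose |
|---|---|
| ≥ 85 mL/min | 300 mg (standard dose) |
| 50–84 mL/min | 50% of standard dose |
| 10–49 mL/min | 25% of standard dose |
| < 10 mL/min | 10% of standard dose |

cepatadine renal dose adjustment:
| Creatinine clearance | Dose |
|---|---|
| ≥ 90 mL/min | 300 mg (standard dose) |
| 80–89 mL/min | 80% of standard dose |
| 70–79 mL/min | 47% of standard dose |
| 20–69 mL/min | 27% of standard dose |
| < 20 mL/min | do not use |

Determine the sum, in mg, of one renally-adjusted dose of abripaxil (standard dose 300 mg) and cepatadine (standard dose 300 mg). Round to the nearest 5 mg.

600 mg

CrCl = (140 − 78) × 95.6 / (72 × 0.68) × 0.85 = 5927.2 / 48.96 × 0.85 ≈ 102.9 mL/min
CrCl ≈ 103 mL/min.
abripaxil: ≥ 85 mL/min → 100% of 300 mg = 300 mg.
cepatadine: ≥ 90 mL/min → 100% of 300 mg = 300 mg.
Total = 300 + 300 = 600 mg.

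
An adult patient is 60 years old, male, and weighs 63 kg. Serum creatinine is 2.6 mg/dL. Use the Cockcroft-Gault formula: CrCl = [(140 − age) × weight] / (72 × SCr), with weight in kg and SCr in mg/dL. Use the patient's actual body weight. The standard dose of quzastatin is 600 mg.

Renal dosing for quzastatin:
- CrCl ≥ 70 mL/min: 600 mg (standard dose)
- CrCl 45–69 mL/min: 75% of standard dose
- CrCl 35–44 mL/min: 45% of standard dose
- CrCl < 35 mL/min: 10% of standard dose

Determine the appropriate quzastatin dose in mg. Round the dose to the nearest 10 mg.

CrCl = (140 − 60) × 63 / (72 × 2.6) = 5040.0 / 187.20 ≈ 26.9 mL/min
CrCl ≈ 27 mL/min → bracket < 35 mL/min.
10% of 600 mg = 60 mg

60 mg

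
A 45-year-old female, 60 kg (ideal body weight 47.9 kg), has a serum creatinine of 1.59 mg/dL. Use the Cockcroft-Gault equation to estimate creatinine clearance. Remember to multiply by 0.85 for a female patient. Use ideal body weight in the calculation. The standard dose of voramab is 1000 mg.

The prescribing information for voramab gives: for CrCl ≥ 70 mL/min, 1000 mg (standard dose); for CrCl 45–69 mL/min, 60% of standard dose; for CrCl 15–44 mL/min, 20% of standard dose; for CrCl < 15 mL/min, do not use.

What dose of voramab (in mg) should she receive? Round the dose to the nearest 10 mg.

200 mg

CrCl = (140 − 45) × 47.9 / (72 × 1.59) × 0.85 = 4550.5 / 114.48 × 0.85 ≈ 33.8 mL/min
CrCl ≈ 34 mL/min → bracket 15–44 mL/min.
20% of 1000 mg = 200 mg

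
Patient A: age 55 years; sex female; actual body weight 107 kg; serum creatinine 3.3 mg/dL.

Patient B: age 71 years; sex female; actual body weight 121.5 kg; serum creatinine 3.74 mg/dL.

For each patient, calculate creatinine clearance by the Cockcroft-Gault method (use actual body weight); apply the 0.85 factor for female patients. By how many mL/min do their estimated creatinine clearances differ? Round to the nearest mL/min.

6 mL/min

Patient A: CrCl = (140 − 55) × 107 / (72 × 3.3) × 0.85 = 9095.0 / 237.60 × 0.85 ≈ 32.5 mL/min
Patient B: CrCl = (140 − 71) × 121.5 / (72 × 3.74) × 0.85 = 8383.5 / 269.28 × 0.85 ≈ 26.5 mL/min
|32.5 − 26.5| = 6.0 mL/min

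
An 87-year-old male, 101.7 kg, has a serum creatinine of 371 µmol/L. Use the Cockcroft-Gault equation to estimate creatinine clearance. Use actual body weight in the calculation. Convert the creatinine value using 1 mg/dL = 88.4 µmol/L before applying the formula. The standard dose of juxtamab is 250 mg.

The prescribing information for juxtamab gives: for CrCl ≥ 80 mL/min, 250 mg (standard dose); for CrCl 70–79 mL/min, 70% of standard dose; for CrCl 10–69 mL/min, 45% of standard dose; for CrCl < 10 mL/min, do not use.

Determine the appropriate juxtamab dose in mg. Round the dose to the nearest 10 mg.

SCr = 371 / 88.4 = 4.197 mg/dL
CrCl = (140 − 87) × 101.7 / (72 × 4.197) = 5390.1 / 302.18 ≈ 17.8 mL/min
CrCl ≈ 18 mL/min → bracket 10–69 mL/min.
45% of 250 mg = 112.5 mg → 110 mg

110 mg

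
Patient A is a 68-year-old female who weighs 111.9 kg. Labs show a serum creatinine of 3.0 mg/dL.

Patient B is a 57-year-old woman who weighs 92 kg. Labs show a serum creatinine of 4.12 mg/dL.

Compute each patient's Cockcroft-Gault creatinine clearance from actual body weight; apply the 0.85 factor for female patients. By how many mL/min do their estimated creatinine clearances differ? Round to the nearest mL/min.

Patient A: CrCl = (140 − 68) × 111.9 / (72 × 3) × 0.85 = 8056.8 / 216.00 × 0.85 ≈ 31.7 mL/min
Patient B: CrCl = (140 − 57) × 92 / (72 × 4.12) × 0.85 = 7636.0 / 296.64 × 0.85 ≈ 21.9 mL/min
|31.7 − 21.9| = 9.8 mL/min

10 mL/min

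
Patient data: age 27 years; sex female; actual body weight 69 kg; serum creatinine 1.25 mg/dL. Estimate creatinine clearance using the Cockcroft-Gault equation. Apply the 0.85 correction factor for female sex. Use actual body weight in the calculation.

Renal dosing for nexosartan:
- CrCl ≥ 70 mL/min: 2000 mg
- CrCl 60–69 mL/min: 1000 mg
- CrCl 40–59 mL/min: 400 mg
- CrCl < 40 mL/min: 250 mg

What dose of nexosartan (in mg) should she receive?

2000 mg

CrCl = (140 − 27) × 69 / (72 × 1.25) × 0.85 = 7797.0 / 90.00 × 0.85 ≈ 73.6 mL/min
CrCl ≈ 74 mL/min → bracket ≥ 70 mL/min.
Dose for this bracket: 2000 mg.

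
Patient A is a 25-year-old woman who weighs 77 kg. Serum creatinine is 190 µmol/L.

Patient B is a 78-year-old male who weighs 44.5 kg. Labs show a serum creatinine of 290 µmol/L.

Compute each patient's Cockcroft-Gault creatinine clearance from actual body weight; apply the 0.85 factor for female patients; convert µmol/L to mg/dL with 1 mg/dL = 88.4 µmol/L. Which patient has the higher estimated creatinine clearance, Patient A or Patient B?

Patient A: SCr = 190 / 88.4 = 2.149 mg/dL
Patient A: CrCl = (140 − 25) × 77 / (72 × 2.149) × 0.85 = 8855.0 / 154.73 × 0.85 ≈ 48.6 mL/min
Patient B: SCr = 290 / 88.4 = 3.281 mg/dL
Patient B: CrCl = (140 − 78) × 44.5 / (72 × 3.281) = 2759.0 / 236.23 ≈ 11.7 mL/min
48.6 vs 11.7 mL/min → Patient A is higher.

Patient A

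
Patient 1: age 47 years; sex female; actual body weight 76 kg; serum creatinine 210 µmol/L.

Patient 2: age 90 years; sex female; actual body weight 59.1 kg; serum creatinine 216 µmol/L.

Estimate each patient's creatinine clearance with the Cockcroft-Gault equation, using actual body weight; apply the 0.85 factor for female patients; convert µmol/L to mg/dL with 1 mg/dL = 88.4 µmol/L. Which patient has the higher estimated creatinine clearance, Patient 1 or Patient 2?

Patient 1

Patient 1: SCr = 210 / 88.4 = 2.376 mg/dL
Patient 1: CrCl = (140 − 47) × 76 / (72 × 2.376) × 0.85 = 7068.0 / 171.07 × 0.85 ≈ 35.1 mL/min
Patient 2: SCr = 216 / 88.4 = 2.443 mg/dL
Patient 2: CrCl = (140 − 90) × 59.1 / (72 × 2.443) × 0.85 = 2955.0 / 175.90 × 0.85 ≈ 14.3 mL/min
35.1 vs 14.3 mL/min → Patient 1 is higher.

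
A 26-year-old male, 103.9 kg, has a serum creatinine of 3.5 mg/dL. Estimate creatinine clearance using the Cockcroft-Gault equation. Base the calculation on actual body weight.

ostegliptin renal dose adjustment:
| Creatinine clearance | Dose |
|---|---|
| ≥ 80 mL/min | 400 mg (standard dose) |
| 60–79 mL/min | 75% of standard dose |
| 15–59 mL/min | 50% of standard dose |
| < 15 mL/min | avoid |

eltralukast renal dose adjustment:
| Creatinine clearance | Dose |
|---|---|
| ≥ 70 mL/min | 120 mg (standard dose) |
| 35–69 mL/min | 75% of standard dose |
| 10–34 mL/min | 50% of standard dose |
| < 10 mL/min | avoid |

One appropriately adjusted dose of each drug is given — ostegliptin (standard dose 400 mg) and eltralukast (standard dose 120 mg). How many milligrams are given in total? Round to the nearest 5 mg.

CrCl = (140 − 26) × 103.9 / (72 × 3.5) = 11844.6 / 252.00 ≈ 47.0 mL/min
CrCl ≈ 47 mL/min.
ostegliptin: 15–59 mL/min → 50% of 400 mg = 200 mg.
eltralukast: 35–69 mL/min → 75% of 120 mg = 90 mg.
Total = 200 + 90 = 290 mg.

290 mg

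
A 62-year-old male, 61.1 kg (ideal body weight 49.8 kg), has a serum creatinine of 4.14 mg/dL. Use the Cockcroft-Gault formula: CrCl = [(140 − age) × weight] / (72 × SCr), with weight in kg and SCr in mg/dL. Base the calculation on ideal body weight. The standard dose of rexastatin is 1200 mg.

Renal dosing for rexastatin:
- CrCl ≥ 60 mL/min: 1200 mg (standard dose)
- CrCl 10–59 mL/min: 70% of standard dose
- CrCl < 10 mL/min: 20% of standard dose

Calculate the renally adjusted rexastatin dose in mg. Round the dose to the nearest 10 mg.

CrCl = (140 − 62) × 49.8 / (72 × 4.14) = 3884.4 / 298.08 ≈ 13.0 mL/min
CrCl ≈ 13 mL/min → bracket 10–59 mL/min.
70% of 1200 mg = 840 mg

840 mg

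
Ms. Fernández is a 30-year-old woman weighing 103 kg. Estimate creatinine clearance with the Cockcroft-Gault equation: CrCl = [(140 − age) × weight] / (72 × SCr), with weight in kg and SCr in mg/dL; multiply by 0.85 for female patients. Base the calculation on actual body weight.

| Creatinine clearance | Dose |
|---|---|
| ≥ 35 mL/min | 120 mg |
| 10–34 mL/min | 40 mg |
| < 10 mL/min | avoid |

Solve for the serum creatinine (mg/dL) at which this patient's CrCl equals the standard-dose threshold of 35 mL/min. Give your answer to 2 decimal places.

3.82 mg/dL

Standard dose requires CrCl ≥ 35 mL/min.
Set (140 − 30) × 103 × 0.85 / (72 × SCr) = 35
SCr = (140 − 30) × 103 × 0.85 / (72 × 35) = 3.822 mg/dL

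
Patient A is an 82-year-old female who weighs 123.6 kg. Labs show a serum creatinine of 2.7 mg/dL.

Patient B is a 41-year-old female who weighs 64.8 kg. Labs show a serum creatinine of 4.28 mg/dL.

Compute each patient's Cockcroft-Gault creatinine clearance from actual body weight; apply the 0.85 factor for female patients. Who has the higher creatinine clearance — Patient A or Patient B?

Patient A: CrCl = (140 − 82) × 123.6 / (72 × 2.7) × 0.85 = 7168.8 / 194.40 × 0.85 ≈ 31.3 mL/min
Patient B: CrCl = (140 − 41) × 64.8 / (72 × 4.28) × 0.85 = 6415.2 / 308.16 × 0.85 ≈ 17.7 mL/min
31.3 vs 17.7 mL/min → Patient A is higher.

Patient A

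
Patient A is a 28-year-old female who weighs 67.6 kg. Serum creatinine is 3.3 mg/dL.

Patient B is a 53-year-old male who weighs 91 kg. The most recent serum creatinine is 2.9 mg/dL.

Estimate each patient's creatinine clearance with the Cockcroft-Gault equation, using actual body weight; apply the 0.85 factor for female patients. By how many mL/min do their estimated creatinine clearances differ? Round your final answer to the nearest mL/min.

Patient A: CrCl = (140 − 28) × 67.6 / (72 × 3.3) × 0.85 = 7571.2 / 237.60 × 0.85 ≈ 27.1 mL/min
Patient B: CrCl = (140 − 53) × 91 / (72 × 2.9) = 7917.0 / 208.80 ≈ 37.9 mL/min
|27.1 − 37.9| = 10.8 mL/min

11 mL/min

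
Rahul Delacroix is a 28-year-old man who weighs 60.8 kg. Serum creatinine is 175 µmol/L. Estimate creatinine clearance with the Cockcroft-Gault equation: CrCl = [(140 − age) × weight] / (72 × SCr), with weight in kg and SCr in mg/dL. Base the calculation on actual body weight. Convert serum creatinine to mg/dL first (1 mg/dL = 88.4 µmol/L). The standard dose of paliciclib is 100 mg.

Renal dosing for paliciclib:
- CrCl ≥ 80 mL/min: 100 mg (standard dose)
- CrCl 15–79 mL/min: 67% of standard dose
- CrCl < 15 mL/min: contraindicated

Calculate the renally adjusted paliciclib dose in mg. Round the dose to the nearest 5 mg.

SCr = 175 / 88.4 = 1.98 mg/dL
CrCl = (140 − 28) × 60.8 / (72 × 1.98) = 6809.6 / 142.56 ≈ 47.8 mL/min
CrCl ≈ 48 mL/min → bracket 15–79 mL/min.
67% of 100 mg = 67 mg → 65 mg

65 mg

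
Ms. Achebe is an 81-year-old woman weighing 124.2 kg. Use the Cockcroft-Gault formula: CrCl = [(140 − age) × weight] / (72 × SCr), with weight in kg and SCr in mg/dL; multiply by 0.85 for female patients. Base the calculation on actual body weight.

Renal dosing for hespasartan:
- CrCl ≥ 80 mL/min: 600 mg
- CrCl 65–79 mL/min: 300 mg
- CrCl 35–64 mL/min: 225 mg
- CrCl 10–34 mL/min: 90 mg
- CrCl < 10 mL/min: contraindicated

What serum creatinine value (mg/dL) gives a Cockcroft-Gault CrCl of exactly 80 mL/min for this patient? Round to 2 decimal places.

Standard dose requires CrCl ≥ 80 mL/min.
Set (140 − 81) × 124.2 × 0.85 / (72 × SCr) = 80
SCr = (140 − 81) × 124.2 × 0.85 / (72 × 80) = 1.081 mg/dL

1.08 mg/dL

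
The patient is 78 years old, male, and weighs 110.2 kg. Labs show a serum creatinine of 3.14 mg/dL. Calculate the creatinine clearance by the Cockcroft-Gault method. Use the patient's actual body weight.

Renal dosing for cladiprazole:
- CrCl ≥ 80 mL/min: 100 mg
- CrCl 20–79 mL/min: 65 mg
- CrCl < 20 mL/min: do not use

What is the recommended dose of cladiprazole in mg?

65 mg

CrCl = (140 − 78) × 110.2 / (72 × 3.14) = 6832.4 / 226.08 ≈ 30.2 mL/min
CrCl ≈ 30 mL/min → bracket 20–79 mL/min.
Dose for this bracket: 65 mg.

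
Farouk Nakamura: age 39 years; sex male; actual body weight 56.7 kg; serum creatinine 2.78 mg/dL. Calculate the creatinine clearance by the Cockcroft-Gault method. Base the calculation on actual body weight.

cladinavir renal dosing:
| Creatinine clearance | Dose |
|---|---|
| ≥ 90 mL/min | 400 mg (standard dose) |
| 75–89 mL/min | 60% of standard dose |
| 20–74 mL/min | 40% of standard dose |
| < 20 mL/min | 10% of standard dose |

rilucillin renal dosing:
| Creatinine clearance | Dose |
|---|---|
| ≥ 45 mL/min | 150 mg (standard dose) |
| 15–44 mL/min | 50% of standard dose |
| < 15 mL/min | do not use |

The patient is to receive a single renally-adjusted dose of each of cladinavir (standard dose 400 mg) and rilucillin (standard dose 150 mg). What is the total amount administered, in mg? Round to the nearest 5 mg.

CrCl = (140 − 39) × 56.7 / (72 × 2.78) = 5726.7 / 200.16 ≈ 28.6 mL/min
CrCl ≈ 29 mL/min.
cladinavir: 20–74 mL/min → 40% of 400 mg = 160 mg.
rilucillin: 15–44 mL/min → 50% of 150 mg = 75 mg.
Total = 160 + 75 = 235 mg.

235 mg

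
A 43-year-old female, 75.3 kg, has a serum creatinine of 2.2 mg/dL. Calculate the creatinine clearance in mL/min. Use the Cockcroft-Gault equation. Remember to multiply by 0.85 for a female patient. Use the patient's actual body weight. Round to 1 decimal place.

39.2 mL/min

CrCl = (140 − 43) × 75.3 / (72 × 2.2) × 0.85 = 7304.1 / 158.40 × 0.85 ≈ 39.2 mL/min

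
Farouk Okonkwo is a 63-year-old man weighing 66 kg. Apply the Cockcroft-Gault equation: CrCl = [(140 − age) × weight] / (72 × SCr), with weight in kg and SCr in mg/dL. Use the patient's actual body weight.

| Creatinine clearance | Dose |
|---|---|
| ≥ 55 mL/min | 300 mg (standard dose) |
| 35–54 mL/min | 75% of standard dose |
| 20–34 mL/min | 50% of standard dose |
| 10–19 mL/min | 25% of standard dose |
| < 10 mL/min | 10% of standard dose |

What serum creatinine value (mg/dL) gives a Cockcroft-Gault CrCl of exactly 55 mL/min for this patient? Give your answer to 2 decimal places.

Standard dose requires CrCl ≥ 55 mL/min.
Set (140 − 63) × 66 / (72 × SCr) = 55
SCr = (140 − 63) × 66 / (72 × 55) = 1.283 mg/dL

1.28 mg/dL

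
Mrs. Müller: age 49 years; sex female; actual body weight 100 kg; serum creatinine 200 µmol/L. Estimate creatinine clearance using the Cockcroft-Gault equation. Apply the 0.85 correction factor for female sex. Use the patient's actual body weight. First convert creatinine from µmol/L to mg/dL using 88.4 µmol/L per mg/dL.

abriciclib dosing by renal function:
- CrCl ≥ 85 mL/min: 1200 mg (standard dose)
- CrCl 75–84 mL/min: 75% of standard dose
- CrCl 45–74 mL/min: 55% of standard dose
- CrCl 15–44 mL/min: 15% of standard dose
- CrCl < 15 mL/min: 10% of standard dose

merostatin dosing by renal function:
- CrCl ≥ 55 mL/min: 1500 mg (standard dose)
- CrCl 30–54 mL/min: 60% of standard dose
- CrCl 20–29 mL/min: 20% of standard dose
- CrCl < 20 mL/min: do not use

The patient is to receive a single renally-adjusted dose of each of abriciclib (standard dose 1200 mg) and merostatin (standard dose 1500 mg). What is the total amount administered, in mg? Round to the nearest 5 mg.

1560 mg

SCr = 200 / 88.4 = 2.262 mg/dL
CrCl = (140 − 49) × 100 / (72 × 2.262) × 0.85 = 9100.0 / 162.86 × 0.85 ≈ 47.5 mL/min
CrCl ≈ 47 mL/min.
abriciclib: 45–74 mL/min → 55% of 1200 mg = 660 mg.
merostatin: 30–54 mL/min → 60% of 1500 mg = 900 mg.
Total = 660 + 900 = 1560 mg.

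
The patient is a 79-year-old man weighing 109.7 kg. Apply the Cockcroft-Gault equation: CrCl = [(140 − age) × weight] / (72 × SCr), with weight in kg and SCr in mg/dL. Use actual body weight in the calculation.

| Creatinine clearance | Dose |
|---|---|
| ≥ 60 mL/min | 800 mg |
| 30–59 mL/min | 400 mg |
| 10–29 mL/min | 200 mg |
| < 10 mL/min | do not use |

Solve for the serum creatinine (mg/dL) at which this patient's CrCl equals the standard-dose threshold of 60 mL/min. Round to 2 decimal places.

Standard dose requires CrCl ≥ 60 mL/min.
Set (140 − 79) × 109.7 / (72 × SCr) = 60
SCr = (140 − 79) × 109.7 / (72 × 60) = 1.549 mg/dL

1.55 mg/dL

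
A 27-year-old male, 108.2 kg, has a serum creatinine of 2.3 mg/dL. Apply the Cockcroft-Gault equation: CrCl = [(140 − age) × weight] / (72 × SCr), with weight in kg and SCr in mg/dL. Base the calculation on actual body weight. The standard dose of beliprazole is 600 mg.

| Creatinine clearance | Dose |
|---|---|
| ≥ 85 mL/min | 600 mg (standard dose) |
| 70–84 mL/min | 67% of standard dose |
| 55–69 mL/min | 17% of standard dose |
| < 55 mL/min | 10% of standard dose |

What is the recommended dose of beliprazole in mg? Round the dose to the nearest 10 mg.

CrCl = (140 − 27) × 108.2 / (72 × 2.3) = 12226.6 / 165.60 ≈ 73.8 mL/min
CrCl ≈ 74 mL/min → bracket 70–84 mL/min.
67% of 600 mg = 402 mg → 400 mg

400 mg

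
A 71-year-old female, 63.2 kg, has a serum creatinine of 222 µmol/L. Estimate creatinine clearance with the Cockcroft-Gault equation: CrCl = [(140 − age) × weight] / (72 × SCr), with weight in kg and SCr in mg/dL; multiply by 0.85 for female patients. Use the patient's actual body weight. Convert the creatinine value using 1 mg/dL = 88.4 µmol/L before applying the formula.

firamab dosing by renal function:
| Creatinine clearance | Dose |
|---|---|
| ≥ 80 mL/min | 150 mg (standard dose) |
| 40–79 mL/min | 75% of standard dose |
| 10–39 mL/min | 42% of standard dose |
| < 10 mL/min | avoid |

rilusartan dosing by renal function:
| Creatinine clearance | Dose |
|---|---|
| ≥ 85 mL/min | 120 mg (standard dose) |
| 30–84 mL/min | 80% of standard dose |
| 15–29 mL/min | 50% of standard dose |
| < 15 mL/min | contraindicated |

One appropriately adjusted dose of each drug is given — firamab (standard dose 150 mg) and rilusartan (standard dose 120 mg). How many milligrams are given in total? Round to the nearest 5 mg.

125 mg

SCr = 222 / 88.4 = 2.511 mg/dL
CrCl = (140 − 71) × 63.2 / (72 × 2.511) × 0.85 = 4360.8 / 180.79 × 0.85 ≈ 20.5 mL/min
CrCl ≈ 20 mL/min.
firamab: 10–39 mL/min → 42% of 150 mg = 63 mg.
rilusartan: 15–29 mL/min → 50% of 120 mg = 60 mg.
Total = 63 + 60 = 123 mg.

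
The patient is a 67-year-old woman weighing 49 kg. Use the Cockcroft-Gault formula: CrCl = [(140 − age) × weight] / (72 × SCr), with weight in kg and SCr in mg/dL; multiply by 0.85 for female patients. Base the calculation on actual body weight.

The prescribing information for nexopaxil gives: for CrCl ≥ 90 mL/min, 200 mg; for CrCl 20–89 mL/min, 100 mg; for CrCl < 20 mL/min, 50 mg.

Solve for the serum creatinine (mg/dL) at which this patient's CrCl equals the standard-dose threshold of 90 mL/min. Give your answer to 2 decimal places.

0.47 mg/dL

Standard dose requires CrCl ≥ 90 mL/min.
Set (140 − 67) × 49 × 0.85 / (72 × SCr) = 90
SCr = (140 − 67) × 49 × 0.85 / (72 × 90) = 0.469 mg/dL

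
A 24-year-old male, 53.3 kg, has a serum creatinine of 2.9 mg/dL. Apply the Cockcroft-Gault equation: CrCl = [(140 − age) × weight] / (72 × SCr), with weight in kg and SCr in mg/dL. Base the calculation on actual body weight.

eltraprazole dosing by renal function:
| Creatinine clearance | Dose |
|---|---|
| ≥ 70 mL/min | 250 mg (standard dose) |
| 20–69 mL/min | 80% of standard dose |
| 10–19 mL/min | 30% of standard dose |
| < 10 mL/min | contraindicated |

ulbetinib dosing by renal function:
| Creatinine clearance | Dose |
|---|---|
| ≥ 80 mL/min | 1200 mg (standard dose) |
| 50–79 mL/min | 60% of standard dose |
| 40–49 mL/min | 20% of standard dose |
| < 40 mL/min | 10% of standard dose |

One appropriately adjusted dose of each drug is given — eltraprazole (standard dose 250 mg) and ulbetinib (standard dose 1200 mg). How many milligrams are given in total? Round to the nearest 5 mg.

CrCl = (140 − 24) × 53.3 / (72 × 2.9) = 6182.8 / 208.80 ≈ 29.6 mL/min
CrCl ≈ 30 mL/min.
eltraprazole: 20–69 mL/min → 80% of 250 mg = 200 mg.
ulbetinib: < 40 mL/min → 10% of 1200 mg = 120 mg.
Total = 200 + 120 = 320 mg.

320 mg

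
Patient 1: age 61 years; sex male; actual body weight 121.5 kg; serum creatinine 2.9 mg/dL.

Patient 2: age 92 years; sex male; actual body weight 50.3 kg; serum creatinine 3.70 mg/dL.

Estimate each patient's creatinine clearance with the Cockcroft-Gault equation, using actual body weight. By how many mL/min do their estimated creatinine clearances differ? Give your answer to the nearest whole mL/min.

37 mL/min

Patient 1: CrCl = (140 − 61) × 121.5 / (72 × 2.9) = 9598.5 / 208.80 ≈ 46.0 mL/min
Patient 2: CrCl = (140 − 92) × 50.3 / (72 × 3.7) = 2414.4 / 266.40 ≈ 9.1 mL/min
|46.0 − 9.1| = 36.9 mL/min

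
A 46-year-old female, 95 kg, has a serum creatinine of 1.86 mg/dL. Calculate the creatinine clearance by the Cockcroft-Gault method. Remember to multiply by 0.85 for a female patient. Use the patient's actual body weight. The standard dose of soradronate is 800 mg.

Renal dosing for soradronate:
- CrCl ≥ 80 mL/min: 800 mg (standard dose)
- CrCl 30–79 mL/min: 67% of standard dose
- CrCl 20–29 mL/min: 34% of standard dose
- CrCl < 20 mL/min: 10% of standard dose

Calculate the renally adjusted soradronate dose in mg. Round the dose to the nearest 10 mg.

540 mg

CrCl = (140 − 46) × 95 / (72 × 1.86) × 0.85 = 8930.0 / 133.92 × 0.85 ≈ 56.7 mL/min
CrCl ≈ 57 mL/min → bracket 30–79 mL/min.
67% of 800 mg = 536 mg → 540 mg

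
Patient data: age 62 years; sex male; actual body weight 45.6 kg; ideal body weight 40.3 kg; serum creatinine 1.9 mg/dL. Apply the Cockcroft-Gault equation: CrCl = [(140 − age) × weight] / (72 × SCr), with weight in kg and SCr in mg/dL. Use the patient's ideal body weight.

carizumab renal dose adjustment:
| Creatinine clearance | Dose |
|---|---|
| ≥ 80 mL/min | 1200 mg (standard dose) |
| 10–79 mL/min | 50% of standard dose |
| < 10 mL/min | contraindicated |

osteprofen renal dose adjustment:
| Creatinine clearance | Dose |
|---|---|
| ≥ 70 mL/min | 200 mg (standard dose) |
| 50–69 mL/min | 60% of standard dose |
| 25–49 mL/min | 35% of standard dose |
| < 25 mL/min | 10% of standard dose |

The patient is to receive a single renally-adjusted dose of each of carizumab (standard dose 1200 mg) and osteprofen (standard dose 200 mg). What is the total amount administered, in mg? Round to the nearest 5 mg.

620 mg

CrCl = (140 − 62) × 40.3 / (72 × 1.9) = 3143.4 / 136.80 ≈ 23.0 mL/min
CrCl ≈ 23 mL/min.
carizumab: 10–79 mL/min → 50% of 1200 mg = 600 mg.
osteprofen: < 25 mL/min → 10% of 200 mg = 20 mg.
Total = 600 + 20 = 620 mg.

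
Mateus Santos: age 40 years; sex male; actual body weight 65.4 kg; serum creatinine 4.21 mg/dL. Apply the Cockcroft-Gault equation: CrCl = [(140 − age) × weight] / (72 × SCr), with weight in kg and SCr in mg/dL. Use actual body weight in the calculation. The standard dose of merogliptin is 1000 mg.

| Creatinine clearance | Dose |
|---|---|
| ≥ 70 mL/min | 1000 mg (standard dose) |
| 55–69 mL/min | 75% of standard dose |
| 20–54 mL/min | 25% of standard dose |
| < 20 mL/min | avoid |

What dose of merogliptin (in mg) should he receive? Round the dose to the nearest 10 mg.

CrCl = (140 − 40) × 65.4 / (72 × 4.21) = 6540.0 / 303.12 ≈ 21.6 mL/min
CrCl ≈ 22 mL/min → bracket 20–54 mL/min.
25% of 1000 mg = 250 mg

250 mg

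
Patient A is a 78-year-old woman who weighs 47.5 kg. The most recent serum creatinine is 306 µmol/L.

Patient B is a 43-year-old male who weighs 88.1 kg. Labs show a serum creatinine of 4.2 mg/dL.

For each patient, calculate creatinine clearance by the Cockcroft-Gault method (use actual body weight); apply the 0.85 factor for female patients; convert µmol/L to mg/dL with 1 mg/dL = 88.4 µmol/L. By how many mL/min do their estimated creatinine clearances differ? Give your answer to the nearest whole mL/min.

Patient A: SCr = 306 / 88.4 = 3.462 mg/dL
Patient A: CrCl = (140 − 78) × 47.5 / (72 × 3.462) × 0.85 = 2945.0 / 249.26 × 0.85 ≈ 10.0 mL/min
Patient B: CrCl = (140 − 43) × 88.1 / (72 × 4.2) = 8545.7 / 302.40 ≈ 28.3 mL/min
|10.0 − 28.3| = 18.3 mL/min

18 mL/min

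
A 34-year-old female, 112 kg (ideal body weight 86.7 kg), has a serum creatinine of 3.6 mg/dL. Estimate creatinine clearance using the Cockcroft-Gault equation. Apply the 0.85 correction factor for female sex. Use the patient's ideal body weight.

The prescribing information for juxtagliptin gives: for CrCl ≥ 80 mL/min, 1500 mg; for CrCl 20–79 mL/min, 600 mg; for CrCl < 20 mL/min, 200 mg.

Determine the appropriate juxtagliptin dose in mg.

CrCl = (140 − 34) × 86.7 / (72 × 3.6) × 0.85 = 9190.2 / 259.20 × 0.85 ≈ 30.1 mL/min
CrCl ≈ 30 mL/min → bracket 20–79 mL/min.
Dose for this bracket: 600 mg.

600 mg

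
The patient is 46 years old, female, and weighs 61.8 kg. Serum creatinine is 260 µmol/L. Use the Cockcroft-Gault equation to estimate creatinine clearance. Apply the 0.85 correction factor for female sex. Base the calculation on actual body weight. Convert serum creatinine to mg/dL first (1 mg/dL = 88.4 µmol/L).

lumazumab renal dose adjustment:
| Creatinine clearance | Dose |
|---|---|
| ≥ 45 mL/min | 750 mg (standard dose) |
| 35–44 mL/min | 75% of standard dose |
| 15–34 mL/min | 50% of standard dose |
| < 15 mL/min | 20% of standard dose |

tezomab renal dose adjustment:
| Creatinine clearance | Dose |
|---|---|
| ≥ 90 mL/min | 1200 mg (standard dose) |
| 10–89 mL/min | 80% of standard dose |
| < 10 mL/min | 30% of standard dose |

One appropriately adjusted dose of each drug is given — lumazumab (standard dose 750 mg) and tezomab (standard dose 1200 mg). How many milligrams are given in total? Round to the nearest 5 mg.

SCr = 260 / 88.4 = 2.941 mg/dL
CrCl = (140 − 46) × 61.8 / (72 × 2.941) × 0.85 = 5809.2 / 211.75 × 0.85 ≈ 23.3 mL/min
CrCl ≈ 23 mL/min.
lumazumab: 15–34 mL/min → 50% of 750 mg = 375 mg.
tezomab: 10–89 mL/min → 80% of 1200 mg = 960 mg.
Total = 375 + 960 = 1335 mg.

1335 mg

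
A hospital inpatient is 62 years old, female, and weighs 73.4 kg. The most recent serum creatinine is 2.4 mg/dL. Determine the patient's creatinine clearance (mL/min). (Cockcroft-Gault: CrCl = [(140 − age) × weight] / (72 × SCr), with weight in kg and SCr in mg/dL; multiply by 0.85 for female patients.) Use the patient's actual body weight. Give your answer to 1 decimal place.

28.2 mL/min

CrCl = (140 − 62) × 73.4 / (72 × 2.4) × 0.85 = 5725.2 / 172.80 × 0.85 ≈ 28.2 mL/min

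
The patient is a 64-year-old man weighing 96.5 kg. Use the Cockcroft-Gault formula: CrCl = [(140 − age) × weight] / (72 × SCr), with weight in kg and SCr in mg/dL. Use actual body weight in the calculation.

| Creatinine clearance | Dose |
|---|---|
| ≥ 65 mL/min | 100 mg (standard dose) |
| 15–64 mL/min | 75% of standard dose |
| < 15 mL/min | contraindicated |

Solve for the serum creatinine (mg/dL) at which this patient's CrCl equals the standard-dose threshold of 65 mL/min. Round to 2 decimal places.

Standard dose requires CrCl ≥ 65 mL/min.
Set (140 − 64) × 96.5 / (72 × SCr) = 65
SCr = (140 − 64) × 96.5 / (72 × 65) = 1.567 mg/dL

1.57 mg/dL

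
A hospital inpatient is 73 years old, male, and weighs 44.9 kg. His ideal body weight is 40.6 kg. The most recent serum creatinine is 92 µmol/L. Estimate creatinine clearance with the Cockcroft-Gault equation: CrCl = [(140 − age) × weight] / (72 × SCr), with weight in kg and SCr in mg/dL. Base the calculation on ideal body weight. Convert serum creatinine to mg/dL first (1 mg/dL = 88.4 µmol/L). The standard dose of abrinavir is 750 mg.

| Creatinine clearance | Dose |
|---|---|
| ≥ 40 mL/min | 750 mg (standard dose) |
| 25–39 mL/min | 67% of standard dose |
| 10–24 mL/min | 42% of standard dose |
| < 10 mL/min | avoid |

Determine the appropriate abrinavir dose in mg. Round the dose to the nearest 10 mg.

500 mg

SCr = 92 / 88.4 = 1.041 mg/dL
CrCl = (140 − 73) × 40.6 / (72 × 1.041) = 2720.2 / 74.95 ≈ 36.3 mL/min
CrCl ≈ 36 mL/min → bracket 25–39 mL/min.
67% of 750 mg = 502.5 mg → 500 mg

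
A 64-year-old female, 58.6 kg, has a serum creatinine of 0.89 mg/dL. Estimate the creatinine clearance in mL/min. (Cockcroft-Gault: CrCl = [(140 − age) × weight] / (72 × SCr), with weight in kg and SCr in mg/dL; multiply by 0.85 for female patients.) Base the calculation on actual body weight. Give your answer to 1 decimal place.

59.1 mL/min

CrCl = (140 − 64) × 58.6 / (72 × 0.89) × 0.85 = 4453.6 / 64.08 × 0.85 ≈ 59.1 mL/min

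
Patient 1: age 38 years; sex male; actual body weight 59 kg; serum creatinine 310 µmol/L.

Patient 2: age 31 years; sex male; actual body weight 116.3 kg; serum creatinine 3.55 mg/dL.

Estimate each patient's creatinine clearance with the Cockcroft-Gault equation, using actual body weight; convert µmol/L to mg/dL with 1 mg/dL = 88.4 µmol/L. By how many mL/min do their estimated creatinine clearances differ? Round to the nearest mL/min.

26 mL/min

Patient 1: SCr = 310 / 88.4 = 3.507 mg/dL
Patient 1: CrCl = (140 − 38) × 59 / (72 × 3.507) = 6018.0 / 252.50 ≈ 23.8 mL/min
Patient 2: CrCl = (140 − 31) × 116.3 / (72 × 3.55) = 12676.7 / 255.60 ≈ 49.6 mL/min
|23.8 − 49.6| = 25.8 mL/min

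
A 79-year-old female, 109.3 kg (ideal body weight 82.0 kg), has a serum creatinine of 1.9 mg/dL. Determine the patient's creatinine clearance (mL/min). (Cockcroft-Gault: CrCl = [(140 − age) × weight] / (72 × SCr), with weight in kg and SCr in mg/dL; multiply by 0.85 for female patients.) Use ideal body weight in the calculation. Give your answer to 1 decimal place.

31.1 mL/min

CrCl = (140 − 79) × 82 / (72 × 1.9) × 0.85 = 5002.0 / 136.80 × 0.85 ≈ 31.1 mL/min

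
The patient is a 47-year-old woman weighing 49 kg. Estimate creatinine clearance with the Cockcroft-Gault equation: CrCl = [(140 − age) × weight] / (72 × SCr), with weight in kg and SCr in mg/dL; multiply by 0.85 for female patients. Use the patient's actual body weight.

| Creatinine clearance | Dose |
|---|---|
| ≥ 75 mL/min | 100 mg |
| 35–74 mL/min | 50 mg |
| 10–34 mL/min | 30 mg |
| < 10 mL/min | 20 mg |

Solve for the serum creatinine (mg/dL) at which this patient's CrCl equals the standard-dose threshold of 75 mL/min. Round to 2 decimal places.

Standard dose requires CrCl ≥ 75 mL/min.
Set (140 − 47) × 49 × 0.85 / (72 × SCr) = 75
SCr = (140 − 47) × 49 × 0.85 / (72 × 75) = 0.717 mg/dL

0.72 mg/dL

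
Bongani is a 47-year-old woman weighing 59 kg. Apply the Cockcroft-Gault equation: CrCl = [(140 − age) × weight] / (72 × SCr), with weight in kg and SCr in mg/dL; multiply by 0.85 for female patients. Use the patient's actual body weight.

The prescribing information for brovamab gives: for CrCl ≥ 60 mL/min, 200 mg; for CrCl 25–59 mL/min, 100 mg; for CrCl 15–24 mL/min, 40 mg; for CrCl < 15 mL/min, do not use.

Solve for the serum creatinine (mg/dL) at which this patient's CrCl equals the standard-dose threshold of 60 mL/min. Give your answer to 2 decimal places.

1.08 mg/dL

Standard dose requires CrCl ≥ 60 mL/min.
Set (140 − 47) × 59 × 0.85 / (72 × SCr) = 60
SCr = (140 − 47) × 59 × 0.85 / (72 × 60) = 1.080 mg/dL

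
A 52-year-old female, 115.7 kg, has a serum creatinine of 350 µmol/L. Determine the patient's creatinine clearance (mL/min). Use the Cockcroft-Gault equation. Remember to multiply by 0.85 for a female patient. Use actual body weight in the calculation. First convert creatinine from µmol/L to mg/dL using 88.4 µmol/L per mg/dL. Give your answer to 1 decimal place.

30.4 mL/min

SCr = 350 / 88.4 = 3.959 mg/dL
CrCl = (140 − 52) × 115.7 / (72 × 3.959) × 0.85 = 10181.6 / 285.05 × 0.85 ≈ 30.4 mL/min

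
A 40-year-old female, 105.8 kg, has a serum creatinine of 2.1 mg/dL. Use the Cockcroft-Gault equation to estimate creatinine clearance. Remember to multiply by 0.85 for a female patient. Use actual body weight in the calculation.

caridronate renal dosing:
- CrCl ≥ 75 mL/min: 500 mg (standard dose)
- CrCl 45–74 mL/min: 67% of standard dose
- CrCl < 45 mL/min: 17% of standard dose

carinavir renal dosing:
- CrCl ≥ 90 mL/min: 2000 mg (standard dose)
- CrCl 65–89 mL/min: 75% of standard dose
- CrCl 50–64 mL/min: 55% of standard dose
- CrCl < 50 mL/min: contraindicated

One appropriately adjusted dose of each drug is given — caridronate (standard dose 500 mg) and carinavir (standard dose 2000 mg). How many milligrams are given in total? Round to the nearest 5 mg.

1435 mg

CrCl = (140 − 40) × 105.8 / (72 × 2.1) × 0.85 = 10580.0 / 151.20 × 0.85 ≈ 59.5 mL/min
CrCl ≈ 59 mL/min.
caridronate: 45–74 mL/min → 67% of 500 mg = 335 mg.
carinavir: 50–64 mL/min → 55% of 2000 mg = 1100 mg.
Total = 335 + 1100 = 1435 mg.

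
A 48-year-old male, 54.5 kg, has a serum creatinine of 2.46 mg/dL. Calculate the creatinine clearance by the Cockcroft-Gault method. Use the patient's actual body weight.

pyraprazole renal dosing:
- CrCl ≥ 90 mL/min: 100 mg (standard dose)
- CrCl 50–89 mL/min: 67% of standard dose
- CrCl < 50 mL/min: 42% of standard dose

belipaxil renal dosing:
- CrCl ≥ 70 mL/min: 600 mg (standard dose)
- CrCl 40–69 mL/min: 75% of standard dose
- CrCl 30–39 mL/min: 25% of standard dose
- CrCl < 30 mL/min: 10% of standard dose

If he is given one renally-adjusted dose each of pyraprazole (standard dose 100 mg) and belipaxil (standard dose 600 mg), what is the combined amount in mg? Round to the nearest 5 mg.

100 mg

CrCl = (140 − 48) × 54.5 / (72 × 2.46) = 5014.0 / 177.12 ≈ 28.3 mL/min
CrCl ≈ 28 mL/min.
pyraprazole: < 50 mL/min → 42% of 100 mg = 42 mg.
belipaxil: < 30 mL/min → 10% of 600 mg = 60 mg.
Total = 42 + 60 = 102 mg.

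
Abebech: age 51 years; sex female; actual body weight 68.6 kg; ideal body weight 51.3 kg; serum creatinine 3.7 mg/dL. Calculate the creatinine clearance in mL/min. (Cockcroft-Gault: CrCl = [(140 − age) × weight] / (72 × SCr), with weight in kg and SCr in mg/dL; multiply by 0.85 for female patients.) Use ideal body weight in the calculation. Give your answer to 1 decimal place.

14.6 mL/min

CrCl = (140 − 51) × 51.3 / (72 × 3.7) × 0.85 = 4565.7 / 266.40 × 0.85 ≈ 14.6 mL/min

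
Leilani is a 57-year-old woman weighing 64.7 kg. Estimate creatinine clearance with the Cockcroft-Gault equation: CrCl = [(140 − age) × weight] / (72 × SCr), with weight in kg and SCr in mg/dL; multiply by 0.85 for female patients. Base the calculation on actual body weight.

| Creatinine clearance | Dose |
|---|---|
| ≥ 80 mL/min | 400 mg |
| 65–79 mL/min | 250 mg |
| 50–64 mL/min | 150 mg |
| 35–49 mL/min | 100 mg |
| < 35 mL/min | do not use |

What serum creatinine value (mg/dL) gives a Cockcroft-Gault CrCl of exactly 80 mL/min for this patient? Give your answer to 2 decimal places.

Standard dose requires CrCl ≥ 80 mL/min.
Set (140 − 57) × 64.7 × 0.85 / (72 × SCr) = 80
SCr = (140 − 57) × 64.7 × 0.85 / (72 × 80) = 0.792 mg/dL

0.79 mg/dL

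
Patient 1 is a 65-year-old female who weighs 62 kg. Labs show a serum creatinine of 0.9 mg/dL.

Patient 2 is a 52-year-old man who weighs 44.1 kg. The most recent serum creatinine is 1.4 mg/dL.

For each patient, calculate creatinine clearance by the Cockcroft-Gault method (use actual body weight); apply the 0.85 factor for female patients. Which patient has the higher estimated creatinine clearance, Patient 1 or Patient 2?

Patient 1

Patient 1: CrCl = (140 − 65) × 62 / (72 × 0.9) × 0.85 = 4650.0 / 64.80 × 0.85 ≈ 61.0 mL/min
Patient 2: CrCl = (140 − 52) × 44.1 / (72 × 1.4) = 3880.8 / 100.80 ≈ 38.5 mL/min
61.0 vs 38.5 mL/min → Patient 1 is higher.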